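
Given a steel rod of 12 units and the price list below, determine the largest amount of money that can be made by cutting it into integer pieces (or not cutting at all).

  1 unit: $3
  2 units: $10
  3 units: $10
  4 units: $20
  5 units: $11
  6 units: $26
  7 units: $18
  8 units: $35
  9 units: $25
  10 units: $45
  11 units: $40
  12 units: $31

60

Let v[k] be the best obtainable value from length k. For each k, try every first piece i and keep the best of price[i] + v[k−i].
v[1] = 3
v[2] = max(3+3, 10+0) = 10
v[3] = max(3+10, 10+3, 10+0) = 13
v[4] = max(3+13, 10+10, 10+3, 20+0) = 20
v[5] = max(3+20, 10+13, 10+10, 20+3, 11+0) = 23
v[6] = max(3+23, 10+20, 10+13, 20+10, 11+3, 26+0) = 30
v[7] = max(3+30, 10+23, 10+20, …, 26+3, 18+0) = 33
v[8] = max(3+33, 10+30, 10+23, …, 18+3, 35+0) = 40
v[9] = max(3+40, 10+33, 10+30, …, 35+3, 25+0) = 43
v[10] = max(3+43, 10+40, 10+33, …, 25+3, 45+0) = 50
v[11] = max(3+50, 10+43, 10+40, …, 45+3, 40+0) = 53
v[12] = max(3+53, 10+50, 10+43, …, 40+3, 31+0) = 60
One optimal cutting: 2 + 2 + 2 + 2 + 2 + 2 → $10 + $10 + $10 + $10 + $10 + $10 = $60.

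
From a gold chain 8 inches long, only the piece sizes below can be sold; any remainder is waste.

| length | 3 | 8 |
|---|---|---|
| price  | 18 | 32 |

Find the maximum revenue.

36

Build f[k] bottom-up: f[k] = max over allowed piece i of (p[i] + f[k−i]).
f[1] = 0
f[2] = 0
f[3] = 18
f[4] = 18
f[5] = 18
f[6] = 36  (first piece 3, then f[3]=18)
f[7] = 36
f[8] = 36
One optimal cutting: pieces 3 + 3 with 2 inches of scrap → $36.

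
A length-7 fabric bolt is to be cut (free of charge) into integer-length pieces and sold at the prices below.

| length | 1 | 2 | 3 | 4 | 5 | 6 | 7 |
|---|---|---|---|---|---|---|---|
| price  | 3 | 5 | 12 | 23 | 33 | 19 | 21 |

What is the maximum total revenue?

39

Let v[k] be the best obtainable value from length k. For each k, try every first piece i and keep the best of price[i] + v[k−i].
v[1] = 3
v[2] = max(3+3, 5+0) = 6
v[3] = max(3+6, 5+3, 12+0) = 12
v[4] = max(3+12, 5+6, 12+3, 23+0) = 23
v[5] = max(3+23, 5+12, 12+6, 23+3, 33+0) = 33
v[6] = max(3+33, 5+23, 12+12, 23+6, 33+3, 19+0) = 36
v[7] = max(3+36, 5+33, 12+23, …, 19+3, 21+0) = 39
One optimal cutting: 5 + 1 + 1 → $33 + $3 + $3 = $39.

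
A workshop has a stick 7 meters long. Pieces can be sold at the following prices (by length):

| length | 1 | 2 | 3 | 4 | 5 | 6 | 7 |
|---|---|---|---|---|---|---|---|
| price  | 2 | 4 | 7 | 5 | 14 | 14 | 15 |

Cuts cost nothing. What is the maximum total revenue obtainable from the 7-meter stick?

Consider every possible first cut. R[k] is the best of p[i]+R[k−i] over all sellable i≤k.
R[1] = 2
R[2] = max(2+2, 4+0) = 4
R[3] = max(2+4, 4+2, 7+0) = 7
R[4] = max(2+7, 4+4, 7+2, 5+0) = 9
R[5] = max(2+9, 4+7, 7+4, 5+2, 14+0) = 14
R[6] = max(2+14, 4+9, 7+7, 5+4, 14+2, 14+0) = 16
R[7] = max(2+16, 4+14, 7+9, …, 14+2, 15+0) = 18
One optimal cutting: 5 + 1 + 1 → 14 + 2 + 2 = 18.

18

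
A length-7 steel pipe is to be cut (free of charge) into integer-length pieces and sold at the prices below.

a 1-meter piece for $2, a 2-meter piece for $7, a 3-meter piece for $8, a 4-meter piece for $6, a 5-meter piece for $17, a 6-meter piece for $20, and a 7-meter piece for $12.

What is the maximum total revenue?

24

Consider every possible first cut. R[k] is the best of p[i]+R[k−i] over all sellable i≤k.
R[1] = 2
R[2] = 7
R[3] = 9  (first piece 1, then R[2]=7)
R[4] = 14  (first piece 2, then R[2]=7)
R[5] = 17
R[6] = 21  (first piece 2, then R[4]=14)
R[7] = 24  (first piece 2, then R[5]=17)
One optimal cutting: 5 + 2 → $17 + $7 = $24.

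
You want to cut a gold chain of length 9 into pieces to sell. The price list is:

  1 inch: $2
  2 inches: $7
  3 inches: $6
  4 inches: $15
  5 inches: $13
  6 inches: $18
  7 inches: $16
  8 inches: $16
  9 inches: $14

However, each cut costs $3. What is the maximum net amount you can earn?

26

Consider every possible first cut. v[k] is the best of p[i]+v[k−i] over all sellable i≤k, charging 3 whenever i<k.
v[1] = 2
v[2] = 7
v[3] = 6  (first piece 1, then v[2]=7)
v[4] = 15
v[5] = 14  (first piece 1, then v[4]=15)
v[6] = 19  (first piece 2, then v[4]=15)
v[7] = 18  (first piece 1, then v[6]=19)
v[8] = 27  (first piece 4, then v[4]=15)
v[9] = 26  (first piece 1, then v[8]=27)
One optimal plan: pieces 4 + 4 + 1 (2 cuts) → $32 − $6 = $26.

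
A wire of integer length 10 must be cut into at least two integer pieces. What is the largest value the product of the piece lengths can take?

36

Fill prod[k] for k=2..10: at each k try every first piece i and multiply by the better of (k−i) uncut or prod[k−i].
Small cases: prod[2]=1, prod[3]=2, prod[4]=4, prod[5]=6.
prod[6] = max(1·6, 2·4, 3·3, 4·2, 5·1) = 9
prod[7] = max(1·9, 2·6, 3·4, 4·3, 5·2, 6·1) = 12
prod[8] = max(1·12, 2·9, 3·6, …, 6·2, 7·1) = 18
prod[9] = max(1·18, 2·12, 3·9, …, 7·2, 8·1) = 27
prod[10] = max(1·27, 2·18, 3·12, …, 8·2, 9·1) = 36
One optimal split: 3 + 3 + 2 + 2; product 3·3·2·2 = 36.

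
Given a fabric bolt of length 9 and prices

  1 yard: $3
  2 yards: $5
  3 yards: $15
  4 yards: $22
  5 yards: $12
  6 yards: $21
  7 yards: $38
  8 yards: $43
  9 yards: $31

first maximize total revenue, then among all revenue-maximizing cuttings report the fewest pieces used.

Build r[k] bottom-up: r[k] = max over allowed piece i of (p[i] + r[k−i]).
r[1] = 3
r[2] = max(3+3, 5+0) = 6
r[3] = max(3+6, 5+3, 15+0) = 15
r[4] = max(3+15, 5+6, 15+3, 22+0) = 22
r[5] = max(3+22, 5+15, 15+6, 22+3, 12+0) = 25
r[6] = max(3+25, 5+22, 15+15, 22+6, 12+3, 21+0) = 30
r[7] = max(3+30, 5+25, 15+22, …, 21+3, 38+0) = 38
r[8] = max(3+38, 5+30, 15+25, …, 38+3, 43+0) = 44
r[9] = max(3+44, 5+38, 15+30, …, 43+3, 31+0) = 47
Maximum revenue is $47.
Now minimize piece count subject to staying optimal: for each k, pieces[k] = 1 + min over i with p[i]+r[k−i]=r[k] of pieces[k−i].
pieces[6] = 2
pieces[7] = 1
pieces[8] = 2
pieces[9] = 3

3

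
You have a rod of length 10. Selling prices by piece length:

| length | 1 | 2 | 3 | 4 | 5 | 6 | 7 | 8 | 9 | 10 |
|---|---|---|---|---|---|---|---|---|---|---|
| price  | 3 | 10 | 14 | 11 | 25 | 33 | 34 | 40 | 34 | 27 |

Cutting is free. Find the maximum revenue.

Let best[k] be the best obtainable value from length k. For each k, try every first piece i and keep the best of price[i] + best[k−i].
best[1] = 3
best[2] = max(3+3, 10+0) = 10
best[3] = max(3+10, 10+3, 14+0) = 14
best[4] = max(3+14, 10+10, 14+3, 11+0) = 20
best[5] = max(3+20, 10+14, 14+10, 11+3, 25+0) = 25
best[6] = max(3+25, 10+20, 14+14, 11+10, 25+3, 33+0) = 33
best[7] = max(3+33, 10+25, 14+20, …, 33+3, 34+0) = 36
best[8] = max(3+36, 10+33, 14+25, …, 34+3, 40+0) = 43
best[9] = max(3+43, 10+36, 14+33, …, 40+3, 34+0) = 47
best[10] = max(3+47, 10+43, 14+36, …, 34+3, 27+0) = 53
One optimal cutting: 6 + 2 + 2 → €33 + €10 + €10 = €53.

53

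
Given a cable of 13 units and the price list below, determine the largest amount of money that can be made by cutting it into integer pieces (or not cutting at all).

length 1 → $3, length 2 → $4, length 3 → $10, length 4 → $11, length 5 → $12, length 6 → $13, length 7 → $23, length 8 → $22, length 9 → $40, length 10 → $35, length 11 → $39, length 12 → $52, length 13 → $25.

Build best[k] bottom-up: best[k] = max over allowed piece i of (p[i] + best[k−i]).
best[1] = 3
best[2] = 6  (first piece 1, then best[1]=3)
best[3] = 10
best[4] = 13  (first piece 1, then best[3]=10)
best[5] = 16  (first piece 1, then best[4]=13)
best[6] = 20  (first piece 3, then best[3]=10)
best[7] = 23  (first piece 1, then best[6]=20)
best[8] = 26  (first piece 1, then best[7]=23)
best[9] = 40
best[10] = 43  (first piece 1, then best[9]=40)
best[11] = 46  (first piece 1, then best[10]=43)
best[12] = 52
best[13] = 55  (first piece 1, then best[12]=52)
One optimal cutting: 12 + 1 → $52 + $3 = $55.

55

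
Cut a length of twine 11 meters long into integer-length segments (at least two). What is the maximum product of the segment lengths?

Fill prod[k] for k=2..11: at each k try every first piece i and multiply by the better of (k−i) uncut or prod[k−i].
Small cases: prod[2]=1, prod[3]=2, prod[4]=4.
prod[5] = max(1*4, 2*3, 3*2, 4*1) = 6
prod[6] = max(1*6, 2*4, 3*3, 4*2, 5*1) = 9
prod[7] = max(1*9, 2*6, 3*4, 4*3, 5*2, 6*1) = 12
prod[8] = max(1*12, 2*9, 3*6, …, 6*2, 7*1) = 18
prod[9] = max(1*18, 2*12, 3*9, …, 7*2, 8*1) = 27
prod[10] = max(1*27, 2*18, 3*12, …, 8*2, 9*1) = 36
prod[11] = max(1*36, 2*27, 3*18, …, 9*2, 10*1) = 54
One optimal split: 3 + 3 + 3 + 2; product 3*3*3*2 = 54.

54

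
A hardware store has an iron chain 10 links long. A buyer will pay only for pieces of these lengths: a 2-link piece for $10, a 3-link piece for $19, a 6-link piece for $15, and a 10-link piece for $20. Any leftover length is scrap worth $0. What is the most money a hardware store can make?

58

Let r[k] be the best obtainable value from length k. For each k, try every first piece i and keep the best of price[i] + r[k−i].
r[1] = 0
r[2] = 10
r[3] = max(10+0, 19+0) = 19
r[4] = max(10+10, 19+0) = 20
r[5] = max(10+19, 19+10) = 29
r[6] = max(10+20, 19+19, 15+0) = 38
r[7] = max(10+29, 19+20, 15+0) = 39
r[8] = max(10+38, 19+29, 15+10) = 48
r[9] = max(10+39, 19+38, 15+19) = 57
r[10] = max(10+48, 19+39, 15+20, 20+0) = 58
One optimal cutting: 3 + 3 + 2 + 2 → $58.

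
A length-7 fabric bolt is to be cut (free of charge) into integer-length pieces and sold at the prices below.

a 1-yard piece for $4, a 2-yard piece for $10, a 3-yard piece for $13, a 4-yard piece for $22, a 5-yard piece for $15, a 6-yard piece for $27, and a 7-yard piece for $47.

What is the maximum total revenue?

47

Consider every possible first cut. v[k] is the best of p[i]+v[k−i] over all sellable i≤k.
v[1] = 4
v[2] = max(4+4, 10+0) = 10
v[3] = max(4+10, 10+4, 13+0) = 14
v[4] = max(4+14, 10+10, 13+4, 22+0) = 22
v[5] = max(4+22, 10+14, 13+10, 22+4, 15+0) = 26
v[6] = max(4+26, 10+22, 13+14, 22+10, 15+4, 27+0) = 32
v[7] = max(4+32, 10+26, 13+22, …, 27+4, 47+0) = 47
Best is to sell the whole 7-yard piece uncut for $47.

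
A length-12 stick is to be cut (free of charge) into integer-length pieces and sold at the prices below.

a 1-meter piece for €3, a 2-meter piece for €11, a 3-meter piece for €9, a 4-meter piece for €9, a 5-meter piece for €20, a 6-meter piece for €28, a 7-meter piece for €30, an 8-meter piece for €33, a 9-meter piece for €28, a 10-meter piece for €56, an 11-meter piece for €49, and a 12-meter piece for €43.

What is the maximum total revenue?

67

Consider every possible first cut. r[k] is the best of p[i]+r[k−i] over all sellable i≤k.
r[1] = 3
r[2] = max(3+3, 11+0) = 11
r[3] = max(3+11, 11+3, 9+0) = 14
r[4] = max(3+14, 11+11, 9+3, 9+0) = 22
r[5] = max(3+22, 11+14, 9+11, 9+3, 20+0) = 25
r[6] = max(3+25, 11+22, 9+14, 9+11, 20+3, 28+0) = 33
r[7] = max(3+33, 11+25, 9+22, …, 28+3, 30+0) = 36
r[8] = max(3+36, 11+33, 9+25, …, 30+3, 33+0) = 44
r[9] = max(3+44, 11+36, 9+33, …, 33+3, 28+0) = 47
r[10] = max(3+47, 11+44, 9+36, …, 28+3, 56+0) = 56
r[11] = max(3+56, 11+47, 9+44, …, 56+3, 49+0) = 59
r[12] = max(3+59, 11+56, 9+47, …, 49+3, 43+0) = 67
One optimal cutting: 10 + 2 → €56 + €11 = €67.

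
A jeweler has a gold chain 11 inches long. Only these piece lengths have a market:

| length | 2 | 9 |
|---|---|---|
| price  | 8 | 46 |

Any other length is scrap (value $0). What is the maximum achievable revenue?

Let r[k] be the best obtainable value from length k. For each k, try every first piece i and keep the best of price[i] + r[k−i].
r[1] = 0
r[2] = 8
r[3] = 8
r[4] = 16  (first piece 2, then r[2]=8)
r[5] = 16
r[6] = 24  (first piece 2, then r[4]=16)
r[7] = 24
r[8] = 32  (first piece 2, then r[6]=24)
r[9] = 46
r[10] = 46
r[11] = 54  (first piece 2, then r[9]=46)
One optimal cutting: 9 + 2 → $54.

54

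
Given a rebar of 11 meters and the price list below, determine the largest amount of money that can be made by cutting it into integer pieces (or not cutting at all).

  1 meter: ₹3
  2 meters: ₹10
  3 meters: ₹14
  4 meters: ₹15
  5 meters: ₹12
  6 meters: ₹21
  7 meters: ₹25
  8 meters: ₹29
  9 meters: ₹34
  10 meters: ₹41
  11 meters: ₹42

54

Consider every possible first cut. v[k] is the best of p[i]+v[k−i] over all sellable i≤k.
v[1] = 3
v[2] = max(3+3, 10+0) = 10
v[3] = max(3+10, 10+3, 14+0) = 14
v[4] = max(3+14, 10+10, 14+3, 15+0) = 20
v[5] = max(3+20, 10+14, 14+10, 15+3, 12+0) = 24
v[6] = max(3+24, 10+20, 14+14, 15+10, 12+3, 21+0) = 30
v[7] = max(3+30, 10+24, 14+20, …, 21+3, 25+0) = 34
v[8] = max(3+34, 10+30, 14+24, …, 25+3, 29+0) = 40
v[9] = max(3+40, 10+34, 14+30, …, 29+3, 34+0) = 44
v[10] = max(3+44, 10+40, 14+34, …, 34+3, 41+0) = 50
v[11] = max(3+50, 10+44, 14+40, …, 41+3, 42+0) = 54
One optimal cutting: 3 + 2 + 2 + 2 + 2 → ₹14 + ₹10 + ₹10 + ₹10 + ₹10 = ₹54.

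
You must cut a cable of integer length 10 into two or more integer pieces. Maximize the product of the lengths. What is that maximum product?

36

Let P[k] be the best product for length k (with at least one cut). For each first piece i, the rest contributes max(k−i, P[k−i]).
P[2] = 1·max(1,0) = 1·1 = 1
P[3] = 1·max(2,1) = 1·2 = 2
P[4] = 2·max(2,1) = 2·2 = 4
P[5] = 2·max(3,2) = 2·3 = 6
P[6] = 3·max(3,2) = 3·3 = 9
P[7] = 2·max(5,6) = 2·6 = 12
P[8] = 2·max(6,9) = 2·9 = 18
P[9] = 3·max(6,9) = 3·9 = 27
P[10] = 2·max(8,18) = 2·18 = 36
One optimal split: 3 + 3 + 2 + 2; product 3·3·2·2 = 36.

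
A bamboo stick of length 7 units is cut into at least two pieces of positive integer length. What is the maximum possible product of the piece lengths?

12

Let P[k] be the best product for length k (with at least one cut). For each first piece i, the rest contributes max(k−i, P[k−i]).
P[2] = 1×max(1,0) = 1×1 = 1
P[3] = max(1×2, 2×1) = 2
P[4] = max(1×3, 2×2, 3×1) = 4
P[5] = max(1×4, 2×3, 3×2, 4×1) = 6
P[6] = max(1×6, 2×4, 3×3, 4×2, 5×1) = 9
P[7] = max(1×9, 2×6, 3×4, 4×3, 5×2, 6×1) = 12
One optimal split: 3 + 2 + 2; product 3×2×2 = 12.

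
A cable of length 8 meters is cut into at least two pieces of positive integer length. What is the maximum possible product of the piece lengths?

Let m[k] be the best product for length k (with at least one cut). For each first piece i, the rest contributes max(k−i, m[k−i]).
m[2] = 1*max(1,0) = 1*1 = 1
m[3] = max(1*2, 2*1) = 2
m[4] = max(1*3, 2*2, 3*1) = 4
m[5] = max(1*4, 2*3, 3*2, 4*1) = 6
m[6] = max(1*6, 2*4, 3*3, 4*2, 5*1) = 9
m[7] = max(1*9, 2*6, 3*4, 4*3, 5*2, 6*1) = 12
m[8] = max(1*12, 2*9, 3*6, …, 6*2, 7*1) = 18
One optimal split: 3 + 3 + 2; product 3*3*2 = 18.

18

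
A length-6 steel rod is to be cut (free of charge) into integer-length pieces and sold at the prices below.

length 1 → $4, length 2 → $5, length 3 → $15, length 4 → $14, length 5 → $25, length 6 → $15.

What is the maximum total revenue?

Build r[k] bottom-up: r[k] = max over allowed piece i of (p[i] + r[k−i]).
r[1] = 4
r[2] = max(4+4, 5+0) = 8
r[3] = max(4+8, 5+4, 15+0) = 15
r[4] = max(4+15, 5+8, 15+4, 14+0) = 19
r[5] = max(4+19, 5+15, 15+8, 14+4, 25+0) = 25
r[6] = max(4+25, 5+19, 15+15, 14+8, 25+4, 15+0) = 30
One optimal cutting: 3 + 3 → $15 + $15 = $30.

30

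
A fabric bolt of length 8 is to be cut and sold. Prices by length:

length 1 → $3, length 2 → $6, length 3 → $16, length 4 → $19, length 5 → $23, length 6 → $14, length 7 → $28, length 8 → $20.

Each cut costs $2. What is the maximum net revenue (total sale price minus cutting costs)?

Build net[k] bottom-up: net[k] = max over allowed piece i of (p[i] + net[k−i]) − 2 per cut.
net[1] = 3
net[2] = 6
net[3] = 16
net[4] = 19
net[5] = 23
net[6] = 30  (first piece 3, then net[3]=16)
net[7] = 33  (first piece 3, then net[4]=19)
net[8] = 37  (first piece 3, then net[5]=23)
One optimal plan: pieces 5 + 3 (1 cut) → $39 − $2 = $37.

37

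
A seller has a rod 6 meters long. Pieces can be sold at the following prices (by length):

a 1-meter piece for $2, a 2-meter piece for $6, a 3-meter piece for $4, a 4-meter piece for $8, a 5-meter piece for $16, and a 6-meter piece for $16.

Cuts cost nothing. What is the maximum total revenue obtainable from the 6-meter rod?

Consider every possible first cut. R[k] is the best of p[i]+R[k−i] over all sellable i≤k.
R[1] = 2
R[2] = max(2+2, 6+0) = 6
R[3] = max(2+6, 6+2, 4+0) = 8
R[4] = max(2+8, 6+6, 4+2, 8+0) = 12
R[5] = max(2+12, 6+8, 4+6, 8+2, 16+0) = 16
R[6] = max(2+16, 6+12, 4+8, 8+6, 16+2, 16+0) = 18
One optimal cutting: 5 + 1 → $16 + $2 = $18.

18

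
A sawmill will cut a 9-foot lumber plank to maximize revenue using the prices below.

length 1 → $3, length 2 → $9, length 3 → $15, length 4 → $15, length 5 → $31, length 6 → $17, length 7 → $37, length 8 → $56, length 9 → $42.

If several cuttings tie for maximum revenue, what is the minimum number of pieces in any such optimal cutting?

Consider every possible first cut. r[k] is the best of p[i]+r[k−i] over all sellable i≤k.
r[1] = 3
r[2] = max(3+3, 9+0) = 9
r[3] = max(3+9, 9+3, 15+0) = 15
r[4] = max(3+15, 9+9, 15+3, 15+0) = 18
r[5] = max(3+18, 9+15, 15+9, 15+3, 31+0) = 31
r[6] = max(3+31, 9+18, 15+15, 15+9, 31+3, 17+0) = 34
r[7] = max(3+34, 9+31, 15+18, …, 17+3, 37+0) = 40
r[8] = max(3+40, 9+34, 15+31, …, 37+3, 56+0) = 56
r[9] = max(3+56, 9+40, 15+34, …, 56+3, 42+0) = 59
Maximum revenue is $59.
Now minimize piece count subject to staying optimal: for each k, pieces[k] = 1 + min over i with p[i]+r[k−i]=r[k] of pieces[k−i].
pieces[6] = 2
pieces[7] = 2
pieces[8] = 1
pieces[9] = 2

2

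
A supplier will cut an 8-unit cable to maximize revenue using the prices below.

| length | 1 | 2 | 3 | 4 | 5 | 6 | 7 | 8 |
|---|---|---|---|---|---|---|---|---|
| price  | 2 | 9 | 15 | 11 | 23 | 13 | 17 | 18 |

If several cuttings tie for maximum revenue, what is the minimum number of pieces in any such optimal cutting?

Let r[k] be the best obtainable value from length k. For each k, try every first piece i and keep the best of price[i] + r[k−i].
r[1] = 2
r[2] = 9
r[3] = 15
r[4] = 18  (first piece 2, then r[2]=9)
r[5] = 24  (first piece 2, then r[3]=15)
r[6] = 30  (first piece 3, then r[3]=15)
r[7] = 33  (first piece 2, then r[5]=24)
r[8] = 39  (first piece 2, then r[6]=30)
Maximum revenue is $39.
Now minimize piece count subject to staying optimal: for each k, pieces[k] = 1 + min over i with p[i]+r[k−i]=r[k] of pieces[k−i].
pieces[5] = 2
pieces[6] = 2
pieces[7] = 3
pieces[8] = 3

3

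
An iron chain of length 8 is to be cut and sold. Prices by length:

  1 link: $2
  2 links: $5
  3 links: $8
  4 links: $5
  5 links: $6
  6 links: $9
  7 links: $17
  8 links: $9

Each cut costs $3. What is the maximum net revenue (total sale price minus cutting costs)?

16

Build v[k] bottom-up: v[k] = max over allowed piece i of (p[i] + v[k−i]) − 3 per cut.
v[1] = 2
v[2] = 5
v[3] = 8
v[4] = 7  (first piece 1, then v[3]=8)
v[5] = 10  (first piece 2, then v[3]=8)
v[6] = 13  (first piece 3, then v[3]=8)
v[7] = 17
v[8] = 16  (first piece 1, then v[7]=17)
One optimal plan: pieces 7 + 1 (1 cut) → $19 − $3 = $16.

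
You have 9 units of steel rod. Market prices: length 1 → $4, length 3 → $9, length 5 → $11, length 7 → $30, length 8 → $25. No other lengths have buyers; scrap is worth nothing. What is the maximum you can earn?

Build best[k] bottom-up: best[k] = max over allowed piece i of (p[i] + best[k−i]).
best[1] = 4
best[2] = 8  (first piece 1, then best[1]=4)
best[3] = max(4+8, 9+0) = 12
best[4] = max(4+12, 9+4) = 16
best[5] = max(4+16, 9+8, 11+0) = 20
best[6] = max(4+20, 9+12, 11+4) = 24
best[7] = max(4+24, 9+16, 11+8, 30+0) = 30
best[8] = max(4+30, 9+20, 11+12, 30+4, 25+0) = 34
best[9] = max(4+34, 9+24, 11+16, 30+8, 25+4) = 38
One optimal cutting: 7 + 1 + 1 → $38.

38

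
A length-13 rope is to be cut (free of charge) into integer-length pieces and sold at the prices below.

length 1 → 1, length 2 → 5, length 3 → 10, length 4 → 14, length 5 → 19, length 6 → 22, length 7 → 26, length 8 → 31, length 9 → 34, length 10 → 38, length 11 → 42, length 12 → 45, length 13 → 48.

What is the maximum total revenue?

Let r[k] be the best obtainable value from length k. For each k, try every first piece i and keep the best of price[i] + r[k−i].
r[1] = 1
r[2] = 5
r[3] = 10
r[4] = 14
r[5] = 19
r[6] = 22
r[7] = 26
r[8] = 31
r[9] = 34
r[10] = 38  (first piece 5, then r[5]=19)
r[11] = 42
r[12] = 45  (first piece 4, then r[8]=31)
r[13] = 50  (first piece 5, then r[8]=31)
One optimal cutting: 8 + 5 → 31 + 19 = 50.

50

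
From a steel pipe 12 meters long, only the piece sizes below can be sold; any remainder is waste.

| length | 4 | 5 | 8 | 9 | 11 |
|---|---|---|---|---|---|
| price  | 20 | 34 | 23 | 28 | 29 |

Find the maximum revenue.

68

Consider every possible first cut. r[k] is the best of p[i]+r[k−i] over all sellable i≤k.
r[1] = 0
r[2] = 0
r[3] = 0
r[4] = 20
r[5] = 34
r[6] = 34
r[7] = 34
r[8] = 40  (first piece 4, then r[4]=20)
r[9] = 54  (first piece 4, then r[5]=34)
r[10] = 68  (first piece 5, then r[5]=34)
r[11] = 68
r[12] = 68
One optimal cutting: pieces 5 + 5 with 2 meters of scrap → $68.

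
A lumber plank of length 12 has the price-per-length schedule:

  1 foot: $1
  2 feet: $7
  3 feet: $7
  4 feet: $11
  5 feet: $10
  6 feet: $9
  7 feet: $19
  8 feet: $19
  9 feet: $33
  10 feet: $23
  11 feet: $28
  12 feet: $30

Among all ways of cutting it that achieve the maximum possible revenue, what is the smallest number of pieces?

6

Build r[k] bottom-up: r[k] = max over allowed piece i of (p[i] + r[k−i]).
r[1] = 1
r[2] = max(1+1, 7+0) = 7
r[3] = max(1+7, 7+1, 7+0) = 8
r[4] = max(1+8, 7+7, 7+1, 11+0) = 14
r[5] = max(1+14, 7+8, 7+7, 11+1, 10+0) = 15
r[6] = max(1+15, 7+14, 7+8, 11+7, 10+1, 9+0) = 21
r[7] = max(1+21, 7+15, 7+14, …, 9+1, 19+0) = 22
r[8] = max(1+22, 7+21, 7+15, …, 19+1, 19+0) = 28
r[9] = max(1+28, 7+22, 7+21, …, 19+1, 33+0) = 33
r[10] = max(1+33, 7+28, 7+22, …, 33+1, 23+0) = 35
r[11] = max(1+35, 7+33, 7+28, …, 23+1, 28+0) = 40
r[12] = max(1+40, 7+35, 7+33, …, 28+1, 30+0) = 42
Maximum revenue is $42.
Now minimize piece count subject to staying optimal: for each k, pieces[k] = 1 + min over i with p[i]+r[k−i]=r[k] of pieces[k−i].
pieces[9] = 1
pieces[10] = 5
pieces[11] = 2
pieces[12] = 6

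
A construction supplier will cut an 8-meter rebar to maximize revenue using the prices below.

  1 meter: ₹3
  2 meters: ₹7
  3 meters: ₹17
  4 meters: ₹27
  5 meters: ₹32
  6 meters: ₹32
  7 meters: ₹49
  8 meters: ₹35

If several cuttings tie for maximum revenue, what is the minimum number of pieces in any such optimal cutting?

2

Build r[k] bottom-up: r[k] = max over allowed piece i of (p[i] + r[k−i]).
r[1] = 3
r[2] = 7
r[3] = 17
r[4] = 27
r[5] = 32
r[6] = 35  (first piece 1, then r[5]=32)
r[7] = 49
r[8] = 54  (first piece 4, then r[4]=27)
Maximum revenue is ₹54.
Now minimize piece count subject to staying optimal: for each k, pieces[k] = 1 + min over i with p[i]+r[k−i]=r[k] of pieces[k−i].
pieces[5] = 1
pieces[6] = 2
pieces[7] = 1
pieces[8] = 2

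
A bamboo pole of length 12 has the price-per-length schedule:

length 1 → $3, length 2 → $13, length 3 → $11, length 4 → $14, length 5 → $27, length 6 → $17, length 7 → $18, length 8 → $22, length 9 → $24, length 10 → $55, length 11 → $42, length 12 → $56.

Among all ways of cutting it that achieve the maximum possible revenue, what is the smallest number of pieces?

Let r[k] be the best obtainable value from length k. For each k, try every first piece i and keep the best of price[i] + r[k−i].
r[1] = 3
r[2] = max(3+3, 13+0) = 13
r[3] = max(3+13, 13+3, 11+0) = 16
r[4] = max(3+16, 13+13, 11+3, 14+0) = 26
r[5] = max(3+26, 13+16, 11+13, 14+3, 27+0) = 29
r[6] = max(3+29, 13+26, 11+16, 14+13, 27+3, 17+0) = 39
r[7] = max(3+39, 13+29, 11+26, …, 17+3, 18+0) = 42
r[8] = max(3+42, 13+39, 11+29, …, 18+3, 22+0) = 52
r[9] = max(3+52, 13+42, 11+39, …, 22+3, 24+0) = 55
r[10] = max(3+55, 13+52, 11+42, …, 24+3, 55+0) = 65
r[11] = max(3+65, 13+55, 11+52, …, 55+3, 42+0) = 68
r[12] = max(3+68, 13+65, 11+55, …, 42+3, 56+0) = 78
Maximum revenue is $78.
Now minimize piece count subject to staying optimal: for each k, pieces[k] = 1 + min over i with p[i]+r[k−i]=r[k] of pieces[k−i].
pieces[9] = 5
pieces[10] = 5
pieces[11] = 6
pieces[12] = 6

6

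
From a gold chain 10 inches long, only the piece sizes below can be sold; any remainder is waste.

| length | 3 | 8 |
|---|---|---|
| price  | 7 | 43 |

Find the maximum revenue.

43

Build f[k] bottom-up: f[k] = max over allowed piece i of (p[i] + f[k−i]).
f[1] = 0
f[2] = 0
f[3] = 7
f[4] = 7
f[5] = 7
f[6] = 14  (first piece 3, then f[3]=7)
f[7] = 14
f[8] = max(7+7, 43+0) = 43
f[9] = max(7+14, 43+0) = 43
f[10] = max(7+14, 43+0) = 43
One optimal cutting: pieces 8 with 2 inches of scrap → $43.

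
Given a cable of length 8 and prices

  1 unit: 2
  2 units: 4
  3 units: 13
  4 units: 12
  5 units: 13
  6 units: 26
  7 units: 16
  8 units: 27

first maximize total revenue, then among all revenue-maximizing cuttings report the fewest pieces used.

Consider every possible first cut. r[k] is the best of p[i]+r[k−i] over all sellable i≤k.
r[1] = 2
r[2] = 4  (first piece 1, then r[1]=2)
r[3] = 13
r[4] = 15  (first piece 1, then r[3]=13)
r[5] = 17  (first piece 1, then r[4]=15)
r[6] = 26  (first piece 3, then r[3]=13)
r[7] = 28  (first piece 1, then r[6]=26)
r[8] = 30  (first piece 1, then r[7]=28)
Maximum revenue is 30.
Now minimize piece count subject to staying optimal: for each k, pieces[k] = 1 + min over i with p[i]+r[k−i]=r[k] of pieces[k−i].
pieces[5] = 2
pieces[6] = 1
pieces[7] = 2
pieces[8] = 2

2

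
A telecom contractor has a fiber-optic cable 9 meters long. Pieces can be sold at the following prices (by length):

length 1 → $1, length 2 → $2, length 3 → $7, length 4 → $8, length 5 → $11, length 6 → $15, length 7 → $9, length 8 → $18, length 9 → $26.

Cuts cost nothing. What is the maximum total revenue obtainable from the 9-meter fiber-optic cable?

26

Build best[k] bottom-up: best[k] = max over allowed piece i of (p[i] + best[k−i]).
best[1] = 1
best[2] = max(1+1, 2+0) = 2
best[3] = max(1+2, 2+1, 7+0) = 7
best[4] = max(1+7, 2+2, 7+1, 8+0) = 8
best[5] = max(1+8, 2+7, 7+2, 8+1, 11+0) = 11
best[6] = max(1+11, 2+8, 7+7, 8+2, 11+1, 15+0) = 15
best[7] = max(1+15, 2+11, 7+8, …, 15+1, 9+0) = 16
best[8] = max(1+16, 2+15, 7+11, …, 9+1, 18+0) = 18
best[9] = max(1+18, 2+16, 7+15, …, 18+1, 26+0) = 26
Best is to sell the whole 9-meter piece uncut for $26.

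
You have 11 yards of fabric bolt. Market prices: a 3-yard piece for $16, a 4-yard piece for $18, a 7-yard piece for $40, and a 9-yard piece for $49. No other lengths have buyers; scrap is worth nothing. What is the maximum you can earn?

Build best[k] bottom-up: best[k] = max over allowed piece i of (p[i] + best[k−i]).
best[1] = 0
best[2] = 0
best[3] = 16
best[4] = max(16+0, 18+0) = 18
best[5] = max(16+0, 18+0) = 18
best[6] = max(16+16, 18+0) = 32
best[7] = max(16+18, 18+16, 40+0) = 40
best[8] = max(16+18, 18+18, 40+0) = 40
best[9] = max(16+32, 18+18, 40+0, 49+0) = 49
best[10] = max(16+40, 18+32, 40+16, 49+0) = 56
best[11] = max(16+40, 18+40, 40+18, 49+0) = 58
One optimal cutting: 7 + 4 → $58.

58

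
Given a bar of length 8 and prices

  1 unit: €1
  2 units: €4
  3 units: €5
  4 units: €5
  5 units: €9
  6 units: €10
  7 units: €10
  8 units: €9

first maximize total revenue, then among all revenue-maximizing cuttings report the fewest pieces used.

4

Consider every possible first cut. r[k] is the best of p[i]+r[k−i] over all sellable i≤k.
r[1] = 1
r[2] = max(1+1, 4+0) = 4
r[3] = max(1+4, 4+1, 5+0) = 5
r[4] = max(1+5, 4+4, 5+1, 5+0) = 8
r[5] = max(1+8, 4+5, 5+4, 5+1, 9+0) = 9
r[6] = max(1+9, 4+8, 5+5, 5+4, 9+1, 10+0) = 12
r[7] = max(1+12, 4+9, 5+8, …, 10+1, 10+0) = 13
r[8] = max(1+13, 4+12, 5+9, …, 10+1, 9+0) = 16
Maximum revenue is €16.
Now minimize piece count subject to staying optimal: for each k, pieces[k] = 1 + min over i with p[i]+r[k−i]=r[k] of pieces[k−i].
pieces[5] = 1
pieces[6] = 3
pieces[7] = 2
pieces[8] = 4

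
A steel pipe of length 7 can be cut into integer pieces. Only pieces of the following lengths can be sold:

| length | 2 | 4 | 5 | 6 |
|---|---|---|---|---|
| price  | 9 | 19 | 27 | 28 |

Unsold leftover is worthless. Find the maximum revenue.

Let best[k] be the best obtainable value from length k. For each k, try every first piece i and keep the best of price[i] + best[k−i].
best[1] = 0
best[2] = 9
best[3] = 9
best[4] = 19
best[5] = 27
best[6] = 28  (first piece 2, then best[4]=19)
best[7] = 36  (first piece 2, then best[5]=27)
One optimal cutting: 5 + 2 → $36.

36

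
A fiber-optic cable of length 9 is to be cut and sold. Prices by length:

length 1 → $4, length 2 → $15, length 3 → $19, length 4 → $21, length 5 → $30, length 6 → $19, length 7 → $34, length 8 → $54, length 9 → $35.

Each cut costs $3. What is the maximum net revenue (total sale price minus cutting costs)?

55

Build v[k] bottom-up: v[k] = max over allowed piece i of (p[i] + v[k−i]) − 3 per cut.
v[1] = 4
v[2] = max(4+4-3, 15+0) = 15
v[3] = max(4+15-3, 15+4-3, 19+0) = 19
v[4] = max(4+19-3, 15+15-3, 19+4-3, 21+0) = 27
v[5] = max(4+27-3, 15+19-3, 19+15-3, 21+4-3, 30+0) = 31
v[6] = max(4+31-3, 15+27-3, 19+19-3, 21+15-3, 30+4-3, 19+0) = 39
v[7] = max(4+39-3, 15+31-3, 19+27-3, …, 19+4-3, 34+0) = 43
v[8] = max(4+43-3, 15+39-3, 19+31-3, …, 34+4-3, 54+0) = 54
v[9] = max(4+54-3, 15+43-3, 19+39-3, …, 54+4-3, 35+0) = 55
One optimal plan: pieces 8 + 1 (1 cut) → $58 − $3 = $55.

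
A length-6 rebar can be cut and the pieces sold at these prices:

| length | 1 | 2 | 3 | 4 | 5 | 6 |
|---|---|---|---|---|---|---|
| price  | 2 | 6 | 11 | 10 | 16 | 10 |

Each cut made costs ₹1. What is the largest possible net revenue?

Let net[k] be the best obtainable value from length k. For each k, try every first piece i and keep the best of price[i] + net[k−i] minus the 1 cut fee when i<k.
net[1] = 2
net[2] = max(2+2-1, 6+0) = 6
net[3] = max(2+6-1, 6+2-1, 11+0) = 11
net[4] = max(2+11-1, 6+6-1, 11+2-1, 10+0) = 12
net[5] = max(2+12-1, 6+11-1, 11+6-1, 10+2-1, 16+0) = 16
net[6] = max(2+16-1, 6+12-1, 11+11-1, 10+6-1, 16+2-1, 10+0) = 21
One optimal plan: pieces 3 + 3 (1 cut) → ₹22 − ₹1 = ₹21.

21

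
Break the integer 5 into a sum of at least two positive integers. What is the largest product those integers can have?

Define m[k] = max over 1≤i<k of i · max(k−i, m[k−i]); the inner max lets the remainder stay uncut if that's better.
m[2] = 1*max(1,0) = 1*1 = 1
m[3] = 1*max(2,1) = 1*2 = 2
m[4] = 2*max(2,1) = 2*2 = 4
m[5] = 2*max(3,2) = 2*3 = 6
One optimal split: 3 + 2; product 3*2 = 6.

6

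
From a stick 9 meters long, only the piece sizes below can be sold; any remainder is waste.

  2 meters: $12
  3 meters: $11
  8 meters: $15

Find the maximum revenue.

48

Build f[k] bottom-up: f[k] = max over allowed piece i of (p[i] + f[k−i]).
f[1] = 0
f[2] = 12
f[3] = max(12+0, 11+0) = 12
f[4] = max(12+12, 11+0) = 24
f[5] = max(12+12, 11+12) = 24
f[6] = max(12+24, 11+12) = 36
f[7] = max(12+24, 11+24) = 36
f[8] = max(12+36, 11+24, 15+0) = 48
f[9] = max(12+36, 11+36, 15+0) = 48
One optimal cutting: pieces 2 + 2 + 2 + 2 with 1 meter of scrap → $48.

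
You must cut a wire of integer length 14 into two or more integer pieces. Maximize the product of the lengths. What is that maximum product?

Let prod[k] be the best product for length k (with at least one cut). For each first piece i, the rest contributes max(k−i, prod[k−i]).
Small cases: prod[2]=1, prod[3]=2, prod[4]=4, prod[5]=6, prod[6]=9.
prod[7] = 2·max(5,6) = 2·6 = 12
prod[8] = 2·max(6,9) = 2·9 = 18
prod[9] = 3·max(6,9) = 3·9 = 27
prod[10] = 2·max(8,18) = 2·18 = 36
prod[11] = 2·max(9,27) = 2·27 = 54
prod[12] = 3·max(9,27) = 3·27 = 81
prod[13] = 2·max(11,54) = 2·54 = 108
prod[14] = 2·max(12,81) = 2·81 = 162
One optimal split: 3 + 3 + 3 + 3 + 2; product 3·3·3·3·2 = 162.

162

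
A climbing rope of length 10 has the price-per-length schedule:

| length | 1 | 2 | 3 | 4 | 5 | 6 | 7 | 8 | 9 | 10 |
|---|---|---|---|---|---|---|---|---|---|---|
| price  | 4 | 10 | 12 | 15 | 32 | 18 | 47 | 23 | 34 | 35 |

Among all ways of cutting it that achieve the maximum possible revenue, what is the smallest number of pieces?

2

Let r[k] be the best obtainable value from length k. For each k, try every first piece i and keep the best of price[i] + r[k−i].
r[1] = 4
r[2] = max(4+4, 10+0) = 10
r[3] = max(4+10, 10+4, 12+0) = 14
r[4] = max(4+14, 10+10, 12+4, 15+0) = 20
r[5] = max(4+20, 10+14, 12+10, 15+4, 32+0) = 32
r[6] = max(4+32, 10+20, 12+14, 15+10, 32+4, 18+0) = 36
r[7] = max(4+36, 10+32, 12+20, …, 18+4, 47+0) = 47
r[8] = max(4+47, 10+36, 12+32, …, 47+4, 23+0) = 51
r[9] = max(4+51, 10+47, 12+36, …, 23+4, 34+0) = 57
r[10] = max(4+57, 10+51, 12+47, …, 34+4, 35+0) = 64
Maximum revenue is €64.
Now minimize piece count subject to staying optimal: for each k, pieces[k] = 1 + min over i with p[i]+r[k−i]=r[k] of pieces[k−i].
pieces[7] = 1
pieces[8] = 2
pieces[9] = 2
pieces[10] = 2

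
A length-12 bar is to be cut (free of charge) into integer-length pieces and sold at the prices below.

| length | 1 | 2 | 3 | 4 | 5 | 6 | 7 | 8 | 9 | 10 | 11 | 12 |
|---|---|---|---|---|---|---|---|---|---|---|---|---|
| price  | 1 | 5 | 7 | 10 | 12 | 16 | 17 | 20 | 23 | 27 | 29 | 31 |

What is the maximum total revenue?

Let R[k] be the best obtainable value from length k. For each k, try every first piece i and keep the best of price[i] + R[k−i].
R[1] = 1
R[2] = 5
R[3] = 7
R[4] = 10  (first piece 2, then R[2]=5)
R[5] = 12  (first piece 2, then R[3]=7)
R[6] = 16
R[7] = 17  (first piece 1, then R[6]=16)
R[8] = 21  (first piece 2, then R[6]=16)
R[9] = 23  (first piece 3, then R[6]=16)
R[10] = 27
R[11] = 29
R[12] = 32  (first piece 2, then R[10]=27)
One optimal cutting: 10 + 2 → 27 + 5 = 32.

32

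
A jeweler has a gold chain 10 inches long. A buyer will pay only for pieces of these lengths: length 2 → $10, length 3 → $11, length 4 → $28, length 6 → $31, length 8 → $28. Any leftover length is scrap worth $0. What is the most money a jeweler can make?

66

Build f[k] bottom-up: f[k] = max over allowed piece i of (p[i] + f[k−i]).
f[1] = 0
f[2] = 10
f[3] = max(10+0, 11+0) = 11
f[4] = max(10+10, 11+0, 28+0) = 28
f[5] = max(10+11, 11+10, 28+0) = 28
f[6] = max(10+28, 11+11, 28+10, 31+0) = 38
f[7] = max(10+28, 11+28, 28+11, 31+0) = 39
f[8] = max(10+38, 11+28, 28+28, 31+10, 28+0) = 56
f[9] = max(10+39, 11+38, 28+28, 31+11, 28+0) = 56
f[10] = max(10+56, 11+39, 28+38, 31+28, 28+10) = 66
One optimal cutting: 4 + 4 + 2 → $66.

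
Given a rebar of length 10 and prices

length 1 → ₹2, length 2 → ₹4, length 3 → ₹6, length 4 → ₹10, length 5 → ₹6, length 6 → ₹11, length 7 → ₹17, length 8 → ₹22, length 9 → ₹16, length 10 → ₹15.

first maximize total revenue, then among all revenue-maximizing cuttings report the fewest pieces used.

2

Build r[k] bottom-up: r[k] = max over allowed piece i of (p[i] + r[k−i]).
r[1] = 2
r[2] = max(2+2, 4+0) = 4
r[3] = max(2+4, 4+2, 6+0) = 6
r[4] = max(2+6, 4+4, 6+2, 10+0) = 10
r[5] = max(2+10, 4+6, 6+4, 10+2, 6+0) = 12
r[6] = max(2+12, 4+10, 6+6, 10+4, 6+2, 11+0) = 14
r[7] = max(2+14, 4+12, 6+10, …, 11+2, 17+0) = 17
r[8] = max(2+17, 4+14, 6+12, …, 17+2, 22+0) = 22
r[9] = max(2+22, 4+17, 6+14, …, 22+2, 16+0) = 24
r[10] = max(2+24, 4+22, 6+17, …, 16+2, 15+0) = 26
Maximum revenue is ₹26.
Now minimize piece count subject to staying optimal: for each k, pieces[k] = 1 + min over i with p[i]+r[k−i]=r[k] of pieces[k−i].
pieces[7] = 1
pieces[8] = 1
pieces[9] = 2
pieces[10] = 2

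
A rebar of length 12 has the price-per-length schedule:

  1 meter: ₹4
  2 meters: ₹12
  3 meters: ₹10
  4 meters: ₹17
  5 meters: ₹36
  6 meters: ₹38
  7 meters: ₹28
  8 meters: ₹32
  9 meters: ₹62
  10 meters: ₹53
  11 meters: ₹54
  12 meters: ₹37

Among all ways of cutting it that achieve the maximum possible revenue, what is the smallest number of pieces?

Let r[k] be the best obtainable value from length k. For each k, try every first piece i and keep the best of price[i] + r[k−i].
r[1] = 4
r[2] = 12
r[3] = 16  (first piece 1, then r[2]=12)
r[4] = 24  (first piece 2, then r[2]=12)
r[5] = 36
r[6] = 40  (first piece 1, then r[5]=36)
r[7] = 48  (first piece 2, then r[5]=36)
r[8] = 52  (first piece 1, then r[7]=48)
r[9] = 62
r[10] = 72  (first piece 5, then r[5]=36)
r[11] = 76  (first piece 1, then r[10]=72)
r[12] = 84  (first piece 2, then r[10]=72)
Maximum revenue is ₹84.
Now minimize piece count subject to staying optimal: for each k, pieces[k] = 1 + min over i with p[i]+r[k−i]=r[k] of pieces[k−i].
pieces[9] = 1
pieces[10] = 2
pieces[11] = 3
pieces[12] = 3

3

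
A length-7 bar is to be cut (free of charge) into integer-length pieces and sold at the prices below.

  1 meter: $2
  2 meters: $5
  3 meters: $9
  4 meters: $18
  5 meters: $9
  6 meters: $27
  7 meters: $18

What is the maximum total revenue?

Let r[k] be the best obtainable value from length k. For each k, try every first piece i and keep the best of price[i] + r[k−i].
r[1] = 2
r[2] = max(2+2, 5+0) = 5
r[3] = max(2+5, 5+2, 9+0) = 9
r[4] = max(2+9, 5+5, 9+2, 18+0) = 18
r[5] = max(2+18, 5+9, 9+5, 18+2, 9+0) = 20
r[6] = max(2+20, 5+18, 9+9, 18+5, 9+2, 27+0) = 27
r[7] = max(2+27, 5+20, 9+18, …, 27+2, 18+0) = 29
One optimal cutting: 6 + 1 → $27 + $2 = $29.

29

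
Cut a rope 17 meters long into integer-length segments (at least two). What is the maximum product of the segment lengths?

Let g[k] be the best product for length k (with at least one cut). For each first piece i, the rest contributes max(k−i, g[k−i]).
g[2] = 1·max(1,0) = 1·1 = 1
g[3] = 1·max(2,1) = 1·2 = 2
g[4] = 2·max(2,1) = 2·2 = 4
g[5] = 2·max(3,2) = 2·3 = 6
g[6] = 3·max(3,2) = 3·3 = 9
g[7] = 2·max(5,6) = 2·6 = 12
g[8] = 2·max(6,9) = 2·9 = 18
g[9] = 3·max(6,9) = 3·9 = 27
g[10] = 2·max(8,18) = 2·18 = 36
g[11] = 2·max(9,27) = 2·27 = 54
g[12] = 3·max(9,27) = 3·27 = 81
g[13] = 2·max(11,54) = 2·54 = 108
g[14] = 2·max(12,81) = 2·81 = 162
g[15] = 3·max(12,81) = 3·81 = 243
g[16] = 2·max(14,162) = 2·162 = 324
g[17] = 2·max(15,243) = 2·243 = 486
One optimal split: 3 + 3 + 3 + 3 + 3 + 2; product 3·3·3·3·3·2 = 486.

486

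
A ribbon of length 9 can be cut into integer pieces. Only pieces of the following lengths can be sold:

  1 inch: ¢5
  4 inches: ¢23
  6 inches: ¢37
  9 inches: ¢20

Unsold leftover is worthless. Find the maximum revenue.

Consider every possible first cut. r[k] is the best of p[i]+r[k−i] over all sellable i≤k.
r[1] = 5
r[2] = 10  (first piece 1, then r[1]=5)
r[3] = 15  (first piece 1, then r[2]=10)
r[4] = 23
r[5] = 28  (first piece 1, then r[4]=23)
r[6] = 37
r[7] = 42  (first piece 1, then r[6]=37)
r[8] = 47  (first piece 1, then r[7]=42)
r[9] = 52  (first piece 1, then r[8]=47)
One optimal cutting: 6 + 1 + 1 + 1 → ¢52.

52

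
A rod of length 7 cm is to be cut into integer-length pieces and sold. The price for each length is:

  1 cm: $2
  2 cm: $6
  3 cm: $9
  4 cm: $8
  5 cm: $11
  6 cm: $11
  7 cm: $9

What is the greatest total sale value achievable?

Build R[k] bottom-up: R[k] = max over allowed piece i of (p[i] + R[k−i]).
R[1] = 2
R[2] = 6
R[3] = 9
R[4] = 12  (first piece 2, then R[2]=6)
R[5] = 15  (first piece 2, then R[3]=9)
R[6] = 18  (first piece 2, then R[4]=12)
R[7] = 21  (first piece 2, then R[5]=15)
One optimal cutting: 3 + 2 + 2 → $9 + $6 + $6 = $21.

21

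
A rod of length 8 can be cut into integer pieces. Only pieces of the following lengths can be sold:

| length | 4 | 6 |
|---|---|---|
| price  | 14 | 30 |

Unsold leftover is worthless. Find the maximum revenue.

Let best[k] be the best obtainable value from length k. For each k, try every first piece i and keep the best of price[i] + best[k−i].
best[1] = 0
best[2] = 0
best[3] = 0
best[4] = 14
best[5] = 14
best[6] = 30
best[7] = 30
best[8] = 30
One optimal cutting: pieces 6 with 2 cm of scrap → 30.

30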